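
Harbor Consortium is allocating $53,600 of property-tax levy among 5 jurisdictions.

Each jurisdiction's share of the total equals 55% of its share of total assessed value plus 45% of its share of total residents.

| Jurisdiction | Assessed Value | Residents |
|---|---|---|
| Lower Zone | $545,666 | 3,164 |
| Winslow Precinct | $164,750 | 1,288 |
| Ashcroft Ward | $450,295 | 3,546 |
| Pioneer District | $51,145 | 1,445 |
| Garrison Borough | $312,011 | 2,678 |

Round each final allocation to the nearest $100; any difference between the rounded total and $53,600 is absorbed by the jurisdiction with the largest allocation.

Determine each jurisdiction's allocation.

Assessed value total 1,523,867; residents total 12,121.
Composite weights (55% assessed value + 45% residents): Lower Zone 0.3144; Winslow Precinct 0.1073; Ashcroft Ward 0.2942; Pioneer District 0.0721; Garrison Borough 0.2120.
Proportional shares: Lower Zone 16,852.35; Winslow Precinct 5,750.21; Ashcroft Ward 15,767.50; Pioneer District 3,864.88; Garrison Borough 11,365.06.
After rounding ($100): Lower Zone $16,900; Winslow Precinct $5,800; Ashcroft Ward $15,800; Pioneer District $3,900; Garrison Borough $11,400. Sum = $53,800.
Difference $53,600 − $53,800 = −$200 applied to largest allocation (Lower Zone): Lower Zone becomes $16,700.

Lower Zone: $16,700 | Winslow Precinct: $5,800 | Ashcroft Ward: $15,800 | Pioneer District: $3,900 | Garrison Borough: $11,400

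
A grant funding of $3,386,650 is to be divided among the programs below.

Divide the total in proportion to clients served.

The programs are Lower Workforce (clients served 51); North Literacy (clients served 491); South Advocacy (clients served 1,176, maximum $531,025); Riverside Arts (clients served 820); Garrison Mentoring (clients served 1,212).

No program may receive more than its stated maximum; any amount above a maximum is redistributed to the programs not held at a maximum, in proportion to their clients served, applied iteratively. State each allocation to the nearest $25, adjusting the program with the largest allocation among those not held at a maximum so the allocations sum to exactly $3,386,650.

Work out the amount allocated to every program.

Lower Workforce: $56,575; North Literacy: $544,725; South Advocacy: $531,025; Riverside Arts: $909,725; Garrison Mentoring: $1,344,600

Sum of clients served: 3,750.
Pro-rata shares before constraints: Lower Workforce 46,058.44; North Literacy 443,425.37; South Advocacy 1,062,053.44; Riverside Arts 740,547.47; Garrison Mentoring 1,094,565.28.
Capped: South Advocacy ($531,025); residual $2,855,625 reallocated over remaining clients served 2,574.
Redistributed shares: Lower Workforce 56,579.98 → $56,575; North Literacy 544,721.01 → $544,725; Riverside Arts 909,717.37 → $909,725; Garrison Mentoring 1,344,606.64 → $1,344,600.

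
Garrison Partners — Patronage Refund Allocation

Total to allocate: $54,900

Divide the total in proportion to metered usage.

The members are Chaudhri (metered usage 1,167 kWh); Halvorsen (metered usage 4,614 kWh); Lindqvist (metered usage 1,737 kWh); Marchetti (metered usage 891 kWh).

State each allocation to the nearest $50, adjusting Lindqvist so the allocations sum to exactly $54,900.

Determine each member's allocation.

Chaudhri: $7,600 | Halvorsen: $30,100 | Lindqvist: $11,400 | Marchetti: $5,800

Total metered usage = 8,409.
Raw shares: Chaudhri 1,167/8,409 × $54,900 = 7,619.02; Halvorsen 4,614/8,409 × $54,900 = 30,123.51; Lindqvist 1,737/8,409 × $54,900 = 11,340.39; Marchetti 891/8,409 × $54,900 = 5,817.09.
Rounded to nearest $50: Chaudhri $7,600; Halvorsen $30,100; Lindqvist $11,350; Marchetti $5,800. Sum = $54,850.
Difference $54,900 − $54,850 = +$50 applied to Lindqvist: Lindqvist becomes $11,400.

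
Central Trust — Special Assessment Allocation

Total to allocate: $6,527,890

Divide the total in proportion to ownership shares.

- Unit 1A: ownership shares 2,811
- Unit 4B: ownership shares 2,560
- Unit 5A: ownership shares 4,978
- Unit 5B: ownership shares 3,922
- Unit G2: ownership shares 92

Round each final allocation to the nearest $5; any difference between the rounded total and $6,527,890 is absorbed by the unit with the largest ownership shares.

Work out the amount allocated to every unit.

Unit 1A: $1,277,580 | Unit 4B: $1,163,505 | Unit 5A: $2,262,465 | Unit 5B: $1,782,525 | Unit G2: $41,815

Total ownership shares = 14,363.
Pro-rata amounts: Unit 1A 2,811/14,363 × $6,527,890 = 1,277,581.20; Unit 4B 2,560/14,363 × $6,527,890 = 1,163,503.33; Unit 5A 4,978/14,363 × $6,527,890 = 2,262,468.59; Unit 5B 3,922/14,363 × $6,527,890 = 1,782,523.47; Unit G2 92/14,363 × $6,527,890 = 41,813.40.
At nearest $5: Unit 1A $1,277,580; Unit 4B $1,163,505; Unit 5A $2,262,470; Unit 5B $1,782,525; Unit G2 $41,815. Sum = $6,527,895.
Difference $6,527,890 − $6,527,895 = −$5 applied to largest ownership shares (Unit 5A): Unit 5A becomes $2,262,465.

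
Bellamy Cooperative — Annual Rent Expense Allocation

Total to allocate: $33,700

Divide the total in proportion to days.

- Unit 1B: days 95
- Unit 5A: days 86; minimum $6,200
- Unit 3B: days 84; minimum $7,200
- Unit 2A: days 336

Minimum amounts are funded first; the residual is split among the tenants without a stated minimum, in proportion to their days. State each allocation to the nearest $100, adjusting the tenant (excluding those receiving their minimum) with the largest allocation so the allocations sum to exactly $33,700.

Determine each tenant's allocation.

Fund the minimums — Unit 5A $6,200; Unit 3B $7,200. Balance $20,300.
Balance split over remaining days 431: Unit 1B 4,474.48 → $4,500; Unit 2A 15,825.52 → $15,800.

Unit 1B: $4,500; Unit 5A: $6,200; Unit 3B: $7,200; Unit 2A: $15,800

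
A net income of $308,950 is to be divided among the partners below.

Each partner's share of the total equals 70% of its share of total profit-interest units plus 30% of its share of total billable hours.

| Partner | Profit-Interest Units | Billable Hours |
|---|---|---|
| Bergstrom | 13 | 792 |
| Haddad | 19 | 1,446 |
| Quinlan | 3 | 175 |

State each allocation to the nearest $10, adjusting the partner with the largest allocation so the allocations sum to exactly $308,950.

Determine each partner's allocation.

Totals — profit-interest units 35, billable hours 2,413.
Blended shares (70% profit-interest units + 30% billable hours): Bergstrom 0.3585; Haddad 0.5598; Quinlan 0.0818.
Unrounded shares: Bergstrom 110,748.27; Haddad 172,942.86; Quinlan 25,258.87.
At nearest $10: Bergstrom $110,750; Haddad $172,940; Quinlan $25,260. Sum = $308,950.
Rounded total matches; no reconciliation needed.

Bergstrom: $110,750 | Haddad: $172,940 | Quinlan: $25,260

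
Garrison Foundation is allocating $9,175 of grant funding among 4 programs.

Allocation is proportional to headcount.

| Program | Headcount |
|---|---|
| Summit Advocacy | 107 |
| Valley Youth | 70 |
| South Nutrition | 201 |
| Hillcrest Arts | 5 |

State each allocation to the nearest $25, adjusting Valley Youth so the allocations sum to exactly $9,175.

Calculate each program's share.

Summit Advocacy: $2,575; Valley Youth: $1,650; South Nutrition: $4,825; Hillcrest Arts: $125

Combined headcount = 383.
Pro-rata amounts: Summit Advocacy 107/383 × $9,175 = 2,563.25; Valley Youth 70/383 × $9,175 = 1,676.89; South Nutrition 201/383 × $9,175 = 4,815.08; Hillcrest Arts 5/383 × $9,175 = 119.78.
At nearest $25: Summit Advocacy $2,575; Valley Youth $1,675; South Nutrition $4,825; Hillcrest Arts $125. Sum = $9,200.
Difference $9,175 − $9,200 = −$25 applied to Valley Youth: Valley Youth becomes $1,650.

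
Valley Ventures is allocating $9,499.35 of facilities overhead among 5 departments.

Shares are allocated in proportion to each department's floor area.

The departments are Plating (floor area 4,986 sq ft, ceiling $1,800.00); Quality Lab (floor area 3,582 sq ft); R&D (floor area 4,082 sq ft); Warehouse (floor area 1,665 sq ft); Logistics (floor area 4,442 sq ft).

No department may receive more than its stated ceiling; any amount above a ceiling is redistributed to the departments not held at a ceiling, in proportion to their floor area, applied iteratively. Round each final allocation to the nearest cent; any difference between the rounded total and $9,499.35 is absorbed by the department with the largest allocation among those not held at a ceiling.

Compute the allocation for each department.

Plating: $1,800.00; Quality Lab: $2,002.69; R&D: $2,282.24; Warehouse: $930.90; Logistics: $2,483.52

Combined floor area = 18,757.
Proportional shares (ignoring caps): Plating 2,525.1244; Quality Lab 1,814.0786; R&D 2,067.3000; Warehouse 843.2275; Logistics 2,249.6195.
Cap binds for Plating ($1,800.00); balance $7,699.35 reallocated over remaining floor area 13,771.
Remaining shares: Quality Lab 2,002.6920 → $2,002.69; R&D 2,282.2414 → $2,282.24; Warehouse 930.8996 → $930.90; Logistics 2,483.5170 → $2,483.52.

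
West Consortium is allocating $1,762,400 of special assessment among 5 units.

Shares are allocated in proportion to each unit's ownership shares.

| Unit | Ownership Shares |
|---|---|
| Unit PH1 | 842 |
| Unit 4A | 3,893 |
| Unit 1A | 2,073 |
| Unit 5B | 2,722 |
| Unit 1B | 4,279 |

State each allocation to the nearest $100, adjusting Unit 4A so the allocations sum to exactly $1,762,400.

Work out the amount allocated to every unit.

Unit PH1: $107,500; Unit 4A: $496,800; Unit 1A: $264,600; Unit 5B: $347,400; Unit 1B: $546,100

Sum of ownership shares: 13,809.
Unrounded shares: Unit PH1 842/13,809 × $1,762,400 = 107,461.86; Unit 4A 3,893/13,809 × $1,762,400 = 496,851.56; Unit 1A 2,073/13,809 × $1,762,400 = 264,570.58; Unit 5B 2,722/13,809 × $1,762,400 = 347,400.45; Unit 1B 4,279/13,809 × $1,762,400 = 546,115.55.
After rounding ($100): Unit PH1 $107,500; Unit 4A $496,900; Unit 1A $264,600; Unit 5B $347,400; Unit 1B $546,100. Sum = $1,762,500.
Difference $1,762,400 − $1,762,500 = −$100 applied to Unit 4A: Unit 4A becomes $496,800.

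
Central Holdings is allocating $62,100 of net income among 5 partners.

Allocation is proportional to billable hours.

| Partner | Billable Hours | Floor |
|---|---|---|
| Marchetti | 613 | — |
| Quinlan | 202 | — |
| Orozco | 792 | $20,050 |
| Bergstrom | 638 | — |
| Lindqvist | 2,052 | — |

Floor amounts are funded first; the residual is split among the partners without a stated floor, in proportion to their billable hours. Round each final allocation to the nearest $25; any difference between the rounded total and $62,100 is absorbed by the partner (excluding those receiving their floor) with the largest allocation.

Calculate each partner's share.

Guaranteed amounts: Orozco $20,050. Residual $42,050.
Residual split over remaining billable hours 3,505: Marchetti 7,354.25 → $7,350; Quinlan 2,423.42 → $2,425; Bergstrom 7,654.18 → $7,650; Lindqvist 24,618.15 → $24,625.

Marchetti: $7,350 | Quinlan: $2,425 | Orozco: $20,050 | Bergstrom: $7,650 | Lindqvist: $24,625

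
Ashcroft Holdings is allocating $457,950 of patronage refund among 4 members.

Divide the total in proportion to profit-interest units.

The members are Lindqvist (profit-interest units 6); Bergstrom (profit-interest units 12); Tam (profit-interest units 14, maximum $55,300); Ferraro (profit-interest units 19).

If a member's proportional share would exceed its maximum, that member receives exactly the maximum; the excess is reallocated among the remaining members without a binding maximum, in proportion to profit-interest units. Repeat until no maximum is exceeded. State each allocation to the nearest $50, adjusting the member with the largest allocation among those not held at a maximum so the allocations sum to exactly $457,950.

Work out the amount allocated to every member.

Combined profit-interest units = 51.
Proportional shares (ignoring caps): Lindqvist 53,876.47; Bergstrom 107,752.94; Tam 125,711.76; Ferraro 170,608.82.
Capped: Tam ($55,300); remaining pool $402,650 reallocated over remaining profit-interest units 37.
Redistributed shares: Lindqvist 65,294.59 → $65,300; Bergstrom 130,589.19 → $130,600; Ferraro 206,766.22 → $206,750.

Lindqvist: $65,300 · Bergstrom: $130,600 · Tam: $55,300 · Ferraro: $206,750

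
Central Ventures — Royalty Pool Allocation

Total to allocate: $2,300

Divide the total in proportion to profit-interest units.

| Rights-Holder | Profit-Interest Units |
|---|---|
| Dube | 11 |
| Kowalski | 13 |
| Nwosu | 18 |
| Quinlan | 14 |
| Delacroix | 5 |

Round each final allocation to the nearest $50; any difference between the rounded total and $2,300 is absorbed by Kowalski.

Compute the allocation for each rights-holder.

Dube: $400 · Kowalski: $450 · Nwosu: $700 · Quinlan: $550 · Delacroix: $200

Sum of profit-interest units: 61.
Pro-rata amounts: Dube 11/61 × $2,300 = 414.75; Kowalski 13/61 × $2,300 = 490.16; Nwosu 18/61 × $2,300 = 678.69; Quinlan 14/61 × $2,300 = 527.87; Delacroix 5/61 × $2,300 = 188.52.
At nearest $50: Dube $400; Kowalski $500; Nwosu $700; Quinlan $550; Delacroix $200. Sum = $2,350.
Difference $2,300 − $2,350 = −$50 applied to Kowalski: Kowalski becomes $450.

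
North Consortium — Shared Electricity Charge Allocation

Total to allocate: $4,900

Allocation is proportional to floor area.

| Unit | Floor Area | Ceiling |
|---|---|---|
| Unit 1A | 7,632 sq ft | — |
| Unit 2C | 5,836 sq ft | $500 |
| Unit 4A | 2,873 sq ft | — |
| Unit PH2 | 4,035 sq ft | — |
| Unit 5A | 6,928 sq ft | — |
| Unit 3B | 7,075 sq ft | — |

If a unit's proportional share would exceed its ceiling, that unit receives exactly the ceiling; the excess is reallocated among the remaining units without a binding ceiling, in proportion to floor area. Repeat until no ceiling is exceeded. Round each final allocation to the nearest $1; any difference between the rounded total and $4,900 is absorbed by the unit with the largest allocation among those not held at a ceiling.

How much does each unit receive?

Unit 1A: $1,176 | Unit 2C: $500 | Unit 4A: $443 | Unit PH2: $622 | Unit 5A: $1,068 | Unit 3B: $1,091

Total floor area = 34,379.
Unconstrained shares: Unit 1A 1,087.78; Unit 2C 831.80; Unit 4A 409.49; Unit PH2 575.10; Unit 5A 987.44; Unit 3B 1,008.39.
Held at cap: Unit 2C ($500); residual $4,400 reallocated over remaining floor area 28,543.
Remaining shares: Unit 1A 1,176.499 → $1,176; Unit 4A 442.88 → $443; Unit PH2 622.01 → $622; Unit 5A 1,067.97 → $1,068; Unit 3B 1,090.64 → $1,091.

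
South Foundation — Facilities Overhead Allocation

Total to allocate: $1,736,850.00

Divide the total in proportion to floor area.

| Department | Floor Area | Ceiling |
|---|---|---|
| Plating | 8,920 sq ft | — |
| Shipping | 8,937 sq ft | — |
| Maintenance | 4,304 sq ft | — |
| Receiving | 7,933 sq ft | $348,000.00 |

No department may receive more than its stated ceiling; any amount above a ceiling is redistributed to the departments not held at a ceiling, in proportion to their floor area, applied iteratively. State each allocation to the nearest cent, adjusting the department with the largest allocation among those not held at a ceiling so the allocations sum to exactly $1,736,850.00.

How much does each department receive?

Plating: $559,024.50 | Shipping: $560,089.91 | Maintenance: $269,735.59 | Receiving: $348,000.00

Combined floor area = 30,094.
Pro-rata shares before constraints: Plating 514,810.3276; Shipping 515,791.4684; Maintenance 248,401.7545; Receiving 457,846.4495.
Cap binds for Receiving ($348,000.00); residual $1,388,850.00 reallocated over remaining floor area 22,161.
Remaining shares: Plating 559,024.5025 → $559,024.50; Shipping 560,089.9079 → $560,089.91; Maintenance 269,735.5895 → $269,735.59.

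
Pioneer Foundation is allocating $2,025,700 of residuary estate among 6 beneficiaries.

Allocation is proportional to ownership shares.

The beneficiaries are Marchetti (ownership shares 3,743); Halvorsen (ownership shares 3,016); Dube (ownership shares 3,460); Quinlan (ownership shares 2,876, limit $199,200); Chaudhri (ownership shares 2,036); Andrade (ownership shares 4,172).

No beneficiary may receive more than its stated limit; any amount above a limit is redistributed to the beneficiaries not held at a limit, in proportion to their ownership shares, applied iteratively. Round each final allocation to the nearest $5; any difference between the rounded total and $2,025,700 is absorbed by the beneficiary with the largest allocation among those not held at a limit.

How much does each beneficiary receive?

Marchetti: $416,180; Halvorsen: $335,345; Dube: $384,715; Quinlan: $199,200; Chaudhri: $226,380; Andrade: $463,880

Ownership shares total: 19,303.
Proportional shares (ignoring caps): Marchetti 392,798.79; Halvorsen 316,505.79; Dube 363,100.14; Quinlan 301,813.87; Chaudhri 213,662.39; Andrade 437,819.01.
Cap binds for Quinlan ($199,200); remaining pool $1,826,500 reallocated over remaining ownership shares 16,427.
Shares after redistribution: Marchetti 416,180.04 → $416,180; Halvorsen 335,345.71 → $335,345; Dube 384,713.58 → $384,715; Chaudhri 226,380.59 → $226,380; Andrade 463,880.08 → $463,880.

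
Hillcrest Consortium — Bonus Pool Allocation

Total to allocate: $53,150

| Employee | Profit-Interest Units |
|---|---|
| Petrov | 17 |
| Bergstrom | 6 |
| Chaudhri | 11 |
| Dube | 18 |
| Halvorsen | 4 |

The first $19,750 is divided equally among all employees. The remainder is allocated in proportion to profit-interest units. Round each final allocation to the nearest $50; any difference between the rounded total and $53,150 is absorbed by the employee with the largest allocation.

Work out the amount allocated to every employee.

Petrov: $14,100 · Bergstrom: $7,550 · Chaudhri: $10,500 · Dube: $14,650 · Halvorsen: $6,350

First tranche $19,750 split equally: $3,950 each.
Remainder $33,400 by profit-interest units (total 56): Petrov 10,139.29 → $10,150; Bergstrom 3,578.57 → $3,600; Chaudhri 6,560.71 → $6,550; Dube 10,735.71 → $10,750; Halvorsen 2,385.71 → $2,400.
Rounding difference −$50 on remainder applied to Dube.
Totals: Petrov $3,950 + $10,150 = $14,100; Bergstrom $3,950 + $3,600 = $7,550; Chaudhri $3,950 + $6,550 = $10,500; Dube $3,950 + $10,700 = $14,650; Halvorsen $3,950 + $2,400 = $6,350.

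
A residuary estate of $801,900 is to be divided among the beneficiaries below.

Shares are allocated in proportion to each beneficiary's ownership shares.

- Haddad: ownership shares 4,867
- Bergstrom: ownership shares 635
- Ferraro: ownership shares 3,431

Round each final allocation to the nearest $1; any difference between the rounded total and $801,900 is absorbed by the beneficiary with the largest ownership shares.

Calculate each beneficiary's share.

Haddad: $436,902; Bergstrom: $57,003; Ferraro: $307,995

Sum of ownership shares: 4,867 + 635 + 3,431 = 8,933.
Proportional shares: Haddad 436,902.19; Bergstrom 57,002.85; Ferraro 307,994.95.
At nearest $1: Haddad $436,902; Bergstrom $57,003; Ferraro $307,995. Sum = $801,900.
Rounded total matches; no reconciliation needed.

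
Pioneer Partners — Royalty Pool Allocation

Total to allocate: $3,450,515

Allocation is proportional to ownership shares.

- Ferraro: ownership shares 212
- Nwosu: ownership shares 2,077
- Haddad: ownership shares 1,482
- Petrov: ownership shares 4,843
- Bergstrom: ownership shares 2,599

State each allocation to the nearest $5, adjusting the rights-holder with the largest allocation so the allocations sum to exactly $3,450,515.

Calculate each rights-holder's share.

Combined ownership shares = 11,213.
Pro-rata amounts: Ferraro 212/11,213 × $3,450,515 = 65,237.60; Nwosu 2,077/11,213 × $3,450,515 = 639,143.82; Haddad 1,482/11,213 × $3,450,515 = 456,047.73; Petrov 4,843/11,213 × $3,450,515 = 1,490,309.83; Bergstrom 2,599/11,213 × $3,450,515 = 799,776.02.
Rounded to nearest $5: Ferraro $65,240; Nwosu $639,145; Haddad $456,050; Petrov $1,490,310; Bergstrom $799,775. Sum = $3,450,520.
Difference $3,450,515 − $3,450,520 = −$5 applied to largest allocation (Petrov): Petrov becomes $1,490,305.

Ferraro: $65,240 · Nwosu: $639,145 · Haddad: $456,050 · Petrov: $1,490,305 · Bergstrom: $799,775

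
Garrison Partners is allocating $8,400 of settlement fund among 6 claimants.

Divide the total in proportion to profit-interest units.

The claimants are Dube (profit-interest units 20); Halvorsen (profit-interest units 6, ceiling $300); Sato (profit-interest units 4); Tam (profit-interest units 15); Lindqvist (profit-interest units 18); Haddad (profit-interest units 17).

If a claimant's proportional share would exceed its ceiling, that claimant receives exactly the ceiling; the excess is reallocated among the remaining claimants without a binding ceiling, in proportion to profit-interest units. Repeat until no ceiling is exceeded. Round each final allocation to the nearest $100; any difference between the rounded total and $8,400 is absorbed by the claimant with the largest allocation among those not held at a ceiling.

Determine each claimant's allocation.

Total profit-interest units = 80.
Pro-rata shares before constraints: Dube 2,100.00; Halvorsen 630.00; Sato 420.00; Tam 1,575.00; Lindqvist 1,890.00; Haddad 1,785.00.
Capped: Halvorsen ($300); balance $8,100 reallocated over remaining profit-interest units 74.
Redistributed shares: Dube 2,189.19 → $2,200; Sato 437.84 → $400; Tam 1,641.89 → $1,600; Lindqvist 1,970.27 → $2,000; Haddad 1,860.81 → $1,900.

Dube: $2,200 · Halvorsen: $300 · Sato: $400 · Tam: $1,600 · Lindqvist: $2,000 · Haddad: $1,900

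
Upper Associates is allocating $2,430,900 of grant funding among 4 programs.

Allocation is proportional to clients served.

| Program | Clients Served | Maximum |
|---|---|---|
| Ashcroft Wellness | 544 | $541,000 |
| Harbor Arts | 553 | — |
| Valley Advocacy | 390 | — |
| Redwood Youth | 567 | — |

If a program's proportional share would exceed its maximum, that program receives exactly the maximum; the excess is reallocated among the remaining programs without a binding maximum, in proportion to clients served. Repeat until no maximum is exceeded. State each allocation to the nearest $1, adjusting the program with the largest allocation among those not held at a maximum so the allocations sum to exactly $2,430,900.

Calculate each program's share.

Ashcroft Wellness: $541,000 | Harbor Arts: $692,129 | Valley Advocacy: $488,120 | Redwood Youth: $709,651

Combined clients served = 2,054.
Unconstrained shares: Ashcroft Wellness 643,821.62; Harbor Arts 654,473.08; Valley Advocacy 461,563.29; Redwood Youth 671,042.02.
Capped: Ashcroft Wellness ($541,000); balance $1,889,900 reallocated over remaining clients served 1,510.
Redistributed shares: Harbor Arts 692,128.94 → $692,129; Valley Advocacy 488,119.87 → $488,120; Redwood Youth 709,651.19 → $709,651.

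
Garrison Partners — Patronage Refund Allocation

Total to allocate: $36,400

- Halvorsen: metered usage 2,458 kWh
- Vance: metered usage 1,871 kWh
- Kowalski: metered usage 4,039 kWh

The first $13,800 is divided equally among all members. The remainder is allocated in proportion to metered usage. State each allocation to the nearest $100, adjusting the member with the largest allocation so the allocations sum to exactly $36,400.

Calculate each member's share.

Halvorsen: $11,200; Vance: $9,700; Kowalski: $15,500

$13,800 shared equally gives $4,600 per member.
Remainder $22,600 by metered usage (total 8,368): Halvorsen 6,638.48 → $6,600; Vance 5,053.13 → $5,100; Kowalski 10,908.39 → $10,900.
Totals: Halvorsen $4,600 + $6,600 = $11,200; Vance $4,600 + $5,100 = $9,700; Kowalski $4,600 + $10,900 = $15,500.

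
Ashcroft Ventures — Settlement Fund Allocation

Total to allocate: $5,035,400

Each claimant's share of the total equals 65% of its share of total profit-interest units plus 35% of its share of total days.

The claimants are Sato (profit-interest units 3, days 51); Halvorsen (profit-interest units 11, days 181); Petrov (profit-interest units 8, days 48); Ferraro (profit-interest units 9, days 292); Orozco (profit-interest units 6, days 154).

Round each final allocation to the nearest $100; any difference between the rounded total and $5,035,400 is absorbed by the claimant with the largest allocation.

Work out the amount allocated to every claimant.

Profit-interest units total 37; days total 726.
Combined weights (65% profit-interest units + 35% days): Sato 0.0773; Halvorsen 0.2805; Petrov 0.1637; Ferraro 0.2989; Orozco 0.1796.
Proportional shares: Sato 389,183.45; Halvorsen 1,412,440.76; Petrov 824,199.49; Ferraro 1,504,977.62; Orozco 904,598.68.
After rounding ($100): Sato $389,200; Halvorsen $1,412,400; Petrov $824,200; Ferraro $1,505,000; Orozco $904,600. Sum = $5,035,400.
No rounding difference to absorb.

Sato: $389,200; Halvorsen: $1,412,400; Petrov: $824,200; Ferraro: $1,505,000; Orozco: $904,600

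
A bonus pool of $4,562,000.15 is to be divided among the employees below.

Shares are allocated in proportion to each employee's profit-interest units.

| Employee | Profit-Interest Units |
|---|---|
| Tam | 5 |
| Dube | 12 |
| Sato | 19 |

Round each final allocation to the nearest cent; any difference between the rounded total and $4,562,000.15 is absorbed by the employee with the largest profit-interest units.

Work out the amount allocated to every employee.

Tam: $633,611.13 · Dube: $1,520,666.72 · Sato: $2,407,722.30

Sum of profit-interest units: 5 + 12 + 19 = 36.
Proportional shares: Tam 633,611.1319; Dube 1,520,666.7167; Sato 2,407,722.3014.
Rounded to nearest cent: Tam $633,611.13; Dube $1,520,666.72; Sato $2,407,722.30. Sum = $4,562,000.15.
No rounding difference to absorb.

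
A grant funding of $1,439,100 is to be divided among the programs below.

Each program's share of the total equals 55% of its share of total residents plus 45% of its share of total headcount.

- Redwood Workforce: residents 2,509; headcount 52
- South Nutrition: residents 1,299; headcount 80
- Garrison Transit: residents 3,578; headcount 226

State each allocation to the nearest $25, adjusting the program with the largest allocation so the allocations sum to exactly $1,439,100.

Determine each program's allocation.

Redwood Workforce: $362,925 | South Nutrition: $283,925 | Garrison Transit: $792,250

Totals — residents 7,386, headcount 358.
Combined weights (55% residents + 45% headcount): Redwood Workforce 0.2522; South Nutrition 0.1973; Garrison Transit 0.5505.
Proportional shares: Redwood Workforce 362,935.73; South Nutrition 283,918.54; Garrison Transit 792,245.72.
After rounding ($25): Redwood Workforce $362,925; South Nutrition $283,925; Garrison Transit $792,250. Sum = $1,439,100.
Sum already equals the total — no adjustment.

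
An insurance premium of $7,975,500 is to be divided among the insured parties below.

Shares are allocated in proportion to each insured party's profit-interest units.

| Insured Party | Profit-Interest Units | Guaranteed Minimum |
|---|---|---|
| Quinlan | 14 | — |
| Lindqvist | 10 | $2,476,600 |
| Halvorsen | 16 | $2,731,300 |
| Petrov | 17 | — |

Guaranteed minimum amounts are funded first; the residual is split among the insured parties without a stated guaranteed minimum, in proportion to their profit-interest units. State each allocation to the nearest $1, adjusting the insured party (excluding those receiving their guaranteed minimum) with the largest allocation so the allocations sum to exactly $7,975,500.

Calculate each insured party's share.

Quinlan: $1,249,884 · Lindqvist: $2,476,600 · Halvorsen: $2,731,300 · Petrov: $1,517,716

Fund the minimums — Lindqvist $2,476,600; Halvorsen $2,731,300. Remaining pool $2,767,600.
Remaining pool split over remaining profit-interest units 31: Quinlan 1,249,883.87 → $1,249,884; Petrov 1,517,716.13 → $1,517,716.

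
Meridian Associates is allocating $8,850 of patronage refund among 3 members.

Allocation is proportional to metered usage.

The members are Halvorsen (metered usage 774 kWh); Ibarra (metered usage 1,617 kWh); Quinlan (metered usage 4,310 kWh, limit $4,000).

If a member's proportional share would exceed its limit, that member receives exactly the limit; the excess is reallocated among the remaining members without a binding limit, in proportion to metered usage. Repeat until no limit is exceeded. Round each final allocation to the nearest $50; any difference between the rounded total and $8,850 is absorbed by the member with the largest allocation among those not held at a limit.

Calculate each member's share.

Metered usage total: 6,701.
Pro-rata shares before constraints: Halvorsen 1,022.22; Ibarra 2,135.57; Quinlan 5,692.21.
Held at cap: Quinlan ($4,000); residual $4,850 reallocated over remaining metered usage 2,391.
Shares after redistribution: Halvorsen 1,570.01 → $1,550; Ibarra 3,279.99 → $3,300.

Halvorsen: $1,550; Ibarra: $3,300; Quinlan: $4,000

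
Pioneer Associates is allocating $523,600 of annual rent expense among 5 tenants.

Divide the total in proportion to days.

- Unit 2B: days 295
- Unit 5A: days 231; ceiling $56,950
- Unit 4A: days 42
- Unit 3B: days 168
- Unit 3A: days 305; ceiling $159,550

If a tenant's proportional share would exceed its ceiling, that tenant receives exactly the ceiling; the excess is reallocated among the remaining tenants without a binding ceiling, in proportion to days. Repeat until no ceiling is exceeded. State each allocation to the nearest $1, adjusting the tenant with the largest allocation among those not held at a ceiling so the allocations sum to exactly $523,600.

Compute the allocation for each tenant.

Total days = 1,041.
Proportional shares (ignoring caps): Unit 2B 148,378.48; Unit 5A 116,187.90; Unit 4A 21,125.07; Unit 3B 84,500.29; Unit 3A 153,408.26.
Cap binds for Unit 5A ($56,950); remaining pool $466,650 reallocated over remaining days 810.
Cap binds for Unit 3A ($159,550); remaining pool $307,100 reallocated over remaining days 505.
Redistributed shares: Unit 2B 179,395.05 → $179,395; Unit 4A 25,540.99 → $25,541; Unit 3B 102,163.96 → $102,164.

Unit 2B: $179,395 | Unit 5A: $56,950 | Unit 4A: $25,541 | Unit 3B: $102,164 | Unit 3A: $159,550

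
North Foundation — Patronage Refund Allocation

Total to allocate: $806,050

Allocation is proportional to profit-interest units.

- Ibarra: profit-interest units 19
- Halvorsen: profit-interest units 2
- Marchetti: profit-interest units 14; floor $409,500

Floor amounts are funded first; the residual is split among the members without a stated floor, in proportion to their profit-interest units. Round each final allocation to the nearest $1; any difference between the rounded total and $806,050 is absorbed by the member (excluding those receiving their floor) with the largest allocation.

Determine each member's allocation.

Minimums first: Marchetti $409,500. Balance $396,550.
Balance split over remaining profit-interest units 21: Ibarra 358,783.33 → $358,783; Halvorsen 37,766.67 → $37,767.

Ibarra: $358,783 | Halvorsen: $37,767 | Marchetti: $409,500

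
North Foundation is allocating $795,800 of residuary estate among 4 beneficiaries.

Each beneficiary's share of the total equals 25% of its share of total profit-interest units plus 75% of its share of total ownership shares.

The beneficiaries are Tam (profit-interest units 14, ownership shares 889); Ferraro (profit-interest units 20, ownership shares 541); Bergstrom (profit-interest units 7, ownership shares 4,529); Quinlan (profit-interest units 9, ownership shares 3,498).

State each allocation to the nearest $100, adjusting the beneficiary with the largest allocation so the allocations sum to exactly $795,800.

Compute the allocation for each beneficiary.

Totals — profit-interest units 50, ownership shares 9,457.
Blended shares (25% profit-interest units + 75% ownership shares): Tam 0.1405; Ferraro 0.1429; Bergstrom 0.3942; Quinlan 0.3224.
Proportional shares: Tam 111,812.55; Ferraro 113,723.58; Bergstrom 313,687.16; Quinlan 256,576.71.
Rounded to nearest $100: Tam $111,800; Ferraro $113,700; Bergstrom $313,700; Quinlan $256,600. Sum = $795,800.
No rounding difference to absorb.

Tam: $111,800; Ferraro: $113,700; Bergstrom: $313,700; Quinlan: $256,600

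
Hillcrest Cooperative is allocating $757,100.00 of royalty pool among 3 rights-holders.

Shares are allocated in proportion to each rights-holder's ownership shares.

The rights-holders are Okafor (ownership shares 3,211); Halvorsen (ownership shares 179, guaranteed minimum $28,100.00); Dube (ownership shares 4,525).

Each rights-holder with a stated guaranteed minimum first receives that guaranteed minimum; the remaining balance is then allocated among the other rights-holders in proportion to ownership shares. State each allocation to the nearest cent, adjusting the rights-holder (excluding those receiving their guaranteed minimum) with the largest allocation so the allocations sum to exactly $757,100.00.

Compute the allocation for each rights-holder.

Minimums first: Halvorsen $28,100.00. Balance $729,000.00.
Balance split over remaining ownership shares 7,736: Okafor 302,587.7715 → $302,587.77; Dube 426,412.2285 → $426,412.23.

Okafor: $302,587.77; Halvorsen: $28,100.00; Dube: $426,412.23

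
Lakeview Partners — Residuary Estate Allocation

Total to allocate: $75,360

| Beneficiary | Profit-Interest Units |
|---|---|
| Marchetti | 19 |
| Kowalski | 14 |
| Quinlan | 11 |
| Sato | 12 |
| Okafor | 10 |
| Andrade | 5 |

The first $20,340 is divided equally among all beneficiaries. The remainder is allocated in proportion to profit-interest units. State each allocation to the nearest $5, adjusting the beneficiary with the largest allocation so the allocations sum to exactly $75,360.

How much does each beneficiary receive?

Marchetti: $18,110; Kowalski: $14,240; Quinlan: $11,915; Sato: $12,690; Okafor: $11,140; Andrade: $7,265

Equal tier: $20,340 ÷ 6 = $3,390 apiece.
Remainder $55,020 by profit-interest units (total 71): Marchetti 14,723.66 → $14,725; Kowalski 10,849.01 → $10,850; Quinlan 8,524.23 → $8,525; Sato 9,299.15 → $9,300; Okafor 7,749.30 → $7,750; Andrade 3,874.65 → $3,875.
Rounding difference −$5 on remainder applied to Marchetti.
Totals: Marchetti $3,390 + $14,720 = $18,110; Kowalski $3,390 + $10,850 = $14,240; Quinlan $3,390 + $8,525 = $11,915; Sato $3,390 + $9,300 = $12,690; Okafor $3,390 + $7,750 = $11,140; Andrade $3,390 + $3,875 = $7,265.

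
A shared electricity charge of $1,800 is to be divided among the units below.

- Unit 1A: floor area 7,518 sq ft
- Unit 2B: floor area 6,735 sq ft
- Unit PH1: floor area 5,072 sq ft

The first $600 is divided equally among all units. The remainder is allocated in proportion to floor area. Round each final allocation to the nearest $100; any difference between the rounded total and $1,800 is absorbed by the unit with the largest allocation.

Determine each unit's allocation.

Unit 1A: $700 · Unit 2B: $600 · Unit PH1: $500

Equal tier: $600 ÷ 3 = $200 apiece.
Remainder $1,200 by floor area (total 19,325): Unit 1A 466.84 → $500; Unit 2B 418.21 → $400; Unit PH1 314.95 → $300.
Totals: Unit 1A $200 + $500 = $700; Unit 2B $200 + $400 = $600; Unit PH1 $200 + $300 = $500.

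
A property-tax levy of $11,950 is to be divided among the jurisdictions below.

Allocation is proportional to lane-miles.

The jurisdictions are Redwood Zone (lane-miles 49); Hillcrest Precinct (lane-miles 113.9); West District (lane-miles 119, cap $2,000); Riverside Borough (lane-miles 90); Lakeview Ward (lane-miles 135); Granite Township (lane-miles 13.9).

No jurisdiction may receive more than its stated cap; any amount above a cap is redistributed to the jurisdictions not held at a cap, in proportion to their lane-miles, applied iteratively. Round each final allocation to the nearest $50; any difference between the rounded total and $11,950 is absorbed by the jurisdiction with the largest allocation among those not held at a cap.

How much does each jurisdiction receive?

Redwood Zone: $1,200; Hillcrest Precinct: $2,800; West District: $2,000; Riverside Borough: $2,250; Lakeview Ward: $3,350; Granite Township: $350

Lane-miles total: 520.8.
Unconstrained shares: Redwood Zone 1,124.33; Hillcrest Precinct 2,613.49; West District 2,730.51; Riverside Borough 2,065.09; Lakeview Ward 3,097.64; Granite Township 318.94.
Held at cap: West District ($2,000); residual $9,950 reallocated over remaining lane-miles 401.8.
Remaining shares: Redwood Zone 1,213.41 → $1,200; Hillcrest Precinct 2,820.57 → $2,800; Riverside Borough 2,228.72 → $2,250; Lakeview Ward 3,343.08 → $3,350; Granite Township 344.21 → $350.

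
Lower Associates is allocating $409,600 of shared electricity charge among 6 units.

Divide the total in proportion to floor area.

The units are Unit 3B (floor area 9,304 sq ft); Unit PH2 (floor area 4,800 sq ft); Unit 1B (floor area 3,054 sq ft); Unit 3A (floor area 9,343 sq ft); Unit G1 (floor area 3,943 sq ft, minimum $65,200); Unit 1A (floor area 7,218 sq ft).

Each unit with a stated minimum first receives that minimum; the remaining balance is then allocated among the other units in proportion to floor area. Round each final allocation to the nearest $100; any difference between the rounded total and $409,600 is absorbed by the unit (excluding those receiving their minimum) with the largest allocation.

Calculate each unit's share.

Unit 3B: $95,000; Unit PH2: $49,000; Unit 1B: $31,200; Unit 3A: $95,500; Unit G1: $65,200; Unit 1A: $73,700

Fund the minimums — Unit G1 $65,200. Remaining pool $344,400.
Remaining pool split over remaining floor area 33,719: Unit 3B 95,029.44 → $95,000; Unit PH2 49,026.36 → $49,000; Unit 1B 31,193.02 → $31,200; Unit 3A 95,427.78 → $95,400; Unit 1A 73,723.40 → $73,700.
Rounding difference +$100 applied to Unit 3A → $95,500.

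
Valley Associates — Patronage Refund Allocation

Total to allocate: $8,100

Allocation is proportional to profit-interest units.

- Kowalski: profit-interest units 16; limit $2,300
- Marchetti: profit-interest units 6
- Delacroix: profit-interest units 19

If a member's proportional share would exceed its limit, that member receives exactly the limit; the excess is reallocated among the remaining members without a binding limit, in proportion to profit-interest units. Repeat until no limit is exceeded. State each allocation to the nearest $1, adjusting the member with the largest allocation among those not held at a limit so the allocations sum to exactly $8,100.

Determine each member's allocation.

Kowalski: $2,300 · Marchetti: $1,392 · Delacroix: $4,408

Sum of profit-interest units: 41.
Pro-rata shares before constraints: Kowalski 3,160.98; Marchetti 1,185.37; Delacroix 3,753.66.
Cap binds for Kowalski ($2,300); residual $5,800 reallocated over remaining profit-interest units 25.
Redistributed shares: Marchetti 1,392.00 → $1,392; Delacroix 4,408.00 → $4,408.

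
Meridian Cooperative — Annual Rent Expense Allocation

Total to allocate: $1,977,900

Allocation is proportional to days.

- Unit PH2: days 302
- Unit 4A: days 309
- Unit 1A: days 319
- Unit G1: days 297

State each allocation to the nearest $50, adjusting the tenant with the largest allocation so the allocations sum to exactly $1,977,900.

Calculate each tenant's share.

Combined days = 1,227.
Pro-rata amounts: Unit PH2 302/1,227 × $1,977,900 = 486,818.09; Unit 4A 309/1,227 × $1,977,900 = 498,101.96; Unit 1A 319/1,227 × $1,977,900 = 514,221.76; Unit G1 297/1,227 × $1,977,900 = 478,758.19.
At nearest $50: Unit PH2 $486,800; Unit 4A $498,100; Unit 1A $514,200; Unit G1 $478,750. Sum = $1,977,850.
Difference $1,977,900 − $1,977,850 = +$50 applied to largest allocation (Unit 1A): Unit 1A becomes $514,250.

Unit PH2: $486,800 | Unit 4A: $498,100 | Unit 1A: $514,250 | Unit G1: $478,750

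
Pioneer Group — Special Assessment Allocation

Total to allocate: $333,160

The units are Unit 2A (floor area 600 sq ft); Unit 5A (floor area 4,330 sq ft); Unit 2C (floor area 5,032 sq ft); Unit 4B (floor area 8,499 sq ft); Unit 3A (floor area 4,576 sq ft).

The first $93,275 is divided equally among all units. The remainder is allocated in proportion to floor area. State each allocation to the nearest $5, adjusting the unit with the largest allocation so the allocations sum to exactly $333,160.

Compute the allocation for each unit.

Unit 2A: $24,905; Unit 5A: $63,745; Unit 2C: $71,055; Unit 4B: $107,150; Unit 3A: $66,305

Equal tier: $93,275 ÷ 5 = $18,655 apiece.
Remainder $239,885 by floor area (total 23,037): Unit 2A 6,247.82 → $6,250; Unit 5A 45,088.43 → $45,090; Unit 2C 52,398.37 → $52,400; Unit 4B 88,500.35 → $88,500; Unit 3A 47,650.03 → $47,650.
Rounding difference −$5 on remainder applied to Unit 4B.
Totals: Unit 2A $18,655 + $6,250 = $24,905; Unit 5A $18,655 + $45,090 = $63,745; Unit 2C $18,655 + $52,400 = $71,055; Unit 4B $18,655 + $88,495 = $107,150; Unit 3A $18,655 + $47,650 = $66,305.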